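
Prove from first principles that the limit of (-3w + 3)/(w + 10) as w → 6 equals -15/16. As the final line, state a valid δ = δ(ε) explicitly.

Suppose ε > 0. We want δ > 0 with 0 < |w − 6| < δ ⇒ |(-3w + 3)/(w + 10) + 15/16| < ε.
Combining over a common denominator, (-3w + 3)/(w + 10) + 15/16 = [(-3w + 3)·16 − (-15)·(w + 10)] / [16·(w + 10)] = -33(w − 6) / (16(w + 10)).
So |(-3w + 3)/(w + 10) + 15/16| = 33|w − 6| / (16·|w + 10|).
Restrict δ ≤ 8. Then |w − 6| < 8 gives |w + 10| = |(w − 6) + 16| ≥ 16 − 8 = 8.
Hence |(-3w + 3)/(w + 10) + 15/16| < 33|w − 6|/(16·8) = (33/128)|w − 6|, which is < ε once |w − 6| < (128/33)ε.
Take δ = min(8, (128/33)ε). Then 0 < |w − 6| < δ forces both bounds, so |(-3w + 3)/(w + 10) + 15/16| < ε.

δ = min(8, (128/33)ε)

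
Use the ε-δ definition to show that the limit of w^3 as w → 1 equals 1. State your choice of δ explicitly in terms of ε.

Suppose ε > 0. We seek δ > 0 with 0 < |w − 1| < δ ⇒ |w^3 − 1| < ε.
Factor: w^3 − 1 = (w − 1)(w^2 + w + 1), so |w^3 − 1| = |w − 1|·|w^2 + w + 1|.
Impose δ ≤ 2 so that |w| < 3; then |w^2 + w + 1| ≤ 13.
Hence |w^3 − 1| ≤ 13|w − 1|, which is < ε once |w − 1| < ε/13.
Take δ = min(2, ε/13). If 0 < |w − 1| < δ then both bounds hold and |w^3 − 1| ≤ 13|w − 1| < 13·(ε/13) = ε.

δ = min(2, ε/13)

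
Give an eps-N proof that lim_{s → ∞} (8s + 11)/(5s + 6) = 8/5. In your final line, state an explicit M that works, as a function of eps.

Fix eps > 0. We seek M > 0 such that s > M implies |(8s + 11)/(5s + 6) − (8/5)| < eps.
(8s + 11)/(5s + 6) − (8/5) = (5(8s + 11) − 8(5s + 6)) / (5(5s + 6)) = 7/(5(5s + 6)).
For s > 0 we have 5s + 6 > 5s, so |(8s + 11)/(5s + 6) − (8/5)| = 7/(5(5s + 6)) < 7/(5·5s) = (7/25)/s.
Thus |(8s + 11)/(5s + 6) − (8/5)| < eps whenever s > (7/25)/eps.
Take M = (7/25)/eps. If s > M then |(8s + 11)/(5s + 6) − (8/5)| < (7/25)/s < eps.

M = (7/25)/eps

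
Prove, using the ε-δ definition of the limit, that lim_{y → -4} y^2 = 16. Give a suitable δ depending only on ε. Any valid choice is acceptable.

Fix ε > 0. We seek δ > 0 with 0 < |y + 4| < δ ⇒ |y^2 − 16| < ε.
Factor: y^2 − 16 = (y + 4)(y - 4), so |y^2 − 16| = |y + 4|·|y - 4|.
Restrict δ ≤ 1. Then |y + 4| < 1 gives |y| < 5, so by the triangle inequality |y - 4| ≤ 5 + 4 = 9.
Hence |y^2 − 16| ≤ 9|y + 4|, which is < ε once |y + 4| < ε/9.
Take δ = min(1, ε/9). If 0 < |y + 4| < δ then both bounds hold and |y^2 − 16| ≤ 9|y + 4| < 9·(ε/9) = ε.

δ = min(1, ε/9)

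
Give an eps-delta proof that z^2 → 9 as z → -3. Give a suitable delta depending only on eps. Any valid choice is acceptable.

Let eps > 0 be given. We seek delta > 0 with 0 < |z + 3| < delta ⇒ |z^2 − 9| < eps.
Factor: z^2 − 9 = (z + 3)(z - 3), so |z^2 − 9| = |z + 3|·|z - 3|.
Impose delta ≤ 1 so that |z| < 4; then |z - 3| ≤ 7.
Hence |z^2 − 9| ≤ 7|z + 3|, which is < eps once |z + 3| < eps/7.
Take delta = min(1, eps/7). If 0 < |z + 3| < delta then both bounds hold and |z^2 − 9| ≤ 7|z + 3| < 7·(eps/7) = eps.

delta = min(1, eps/7)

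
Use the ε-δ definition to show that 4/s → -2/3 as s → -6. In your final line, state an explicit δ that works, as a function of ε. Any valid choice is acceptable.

Suppose ε > 0. We seek δ > 0 such that 0 < |s + 6| < δ implies |4/s + 2/3| < ε.
|4/s + 2/3| = 4·|-6 − s|/(6·|s|) = 4|s + 6|/(6|s|).
Restrict δ ≤ 3. Then |s + 6| < 3 gives |s| > 3, so 6|s| > 18.
Then |4/s + 2/3| < 4|s + 6|/18, which is < ε when |s + 6| < (9/2)ε.
Take δ = min(3, (9/2)ε). Then 0 < |s + 6| < δ gives both |s + 6| < 3 and |s + 6| < (9/2)ε, so |4/s + 2/3| < ε.

δ = min(3, (9/2)ε)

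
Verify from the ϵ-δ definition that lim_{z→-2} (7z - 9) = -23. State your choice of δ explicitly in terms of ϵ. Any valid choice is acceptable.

δ = ϵ/7

Suppose ϵ > 0. We need δ > 0 so that 0 < |z + 2| < δ implies |(7z - 9) + 23| < ϵ.
|(7z - 9) + 23| = |7z + 14| = 7|z + 2|.
So 7|z + 2| < ϵ exactly when |z + 2| < ϵ/7.
Choosing δ = ϵ/7 gives |(7z - 9) + 23| = 7|z + 2| < ϵ whenever |z + 2| < δ.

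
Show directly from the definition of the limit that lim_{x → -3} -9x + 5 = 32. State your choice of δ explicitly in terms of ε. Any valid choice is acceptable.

Suppose ε > 0. We need δ > 0 so that 0 < |x + 3| < δ implies |(-9x + 5) − 32| < ε.
Since (-9x + 5) − 32 = -9(x + 3), we have |(-9x + 5) − 32| = 9|x + 3|.
So 9|x + 3| < ε exactly when |x + 3| < ε/9.
Choosing δ = ε/9 gives |(-9x + 5) − 32| = 9|x + 3| < ε whenever |x + 3| < δ.

δ = ε/9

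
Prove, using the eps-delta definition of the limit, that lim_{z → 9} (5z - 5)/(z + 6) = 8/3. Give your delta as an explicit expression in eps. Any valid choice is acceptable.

delta = min(15/2, (45/14)eps)

Fix eps > 0. We want delta > 0 with 0 < |z − 9| < delta ⇒ |(5z - 5)/(z + 6) − (8/3)| < eps.
Combining over a common denominator, (5z - 5)/(z + 6) − (8/3) = [(5z - 5)·15 − 40·(z + 6)] / [15·(z + 6)] = 35(z − 9) / (15(z + 6)).
So |(5z - 5)/(z + 6) − (8/3)| = 35|z − 9| / (15·|z + 6|).
Require delta ≤ 15/2, so |z + 6| ≥ |15| − |z − 9| > 15 − 15/2 = 15/2.
Hence |(5z - 5)/(z + 6) − (8/3)| < 35|z − 9|/(15·(15/2)) = (14/45)|z − 9|, which is < eps once |z − 9| < (45/14)eps.
Take delta = min(15/2, (45/14)eps). Then 0 < |z − 9| < delta forces both bounds, so |(5z - 5)/(z + 6) − (8/3)| < eps.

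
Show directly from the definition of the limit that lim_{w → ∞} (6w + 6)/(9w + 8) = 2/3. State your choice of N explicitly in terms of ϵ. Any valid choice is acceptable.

Let ϵ > 0. We seek N > 0 such that w > N implies |(6w + 6)/(9w + 8) − (2/3)| < ϵ.
(6w + 6)/(9w + 8) − (2/3) = (9(6w + 6) − 6(9w + 8)) / (9(9w + 8)) = 6/(9(9w + 8)).
For w > 0 we have 9w + 8 > 9w, so |(6w + 6)/(9w + 8) − (2/3)| = 6/(9(9w + 8)) < 6/(9·9w) = (2/27)/w.
Thus |(6w + 6)/(9w + 8) − (2/3)| < ϵ whenever w > (2/27)/ϵ.
Take N = (2/27)/ϵ. If w > N then |(6w + 6)/(9w + 8) − (2/3)| < (2/27)/w < ϵ.

N = (2/27)/ϵ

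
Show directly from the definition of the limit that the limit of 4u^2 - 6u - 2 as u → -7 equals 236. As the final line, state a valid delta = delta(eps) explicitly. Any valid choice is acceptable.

delta = min(1, eps/66)

Let eps > 0 be given. We want delta > 0 such that 0 < |u + 7| < delta implies |(4u^2 - 6u - 2) − 236| < eps.
(4u^2 - 6u - 2) − 236 = 4u^2 - 6u - 238 = (u + 7)(4u - 34).
So |(4u^2 - 6u - 2) − 236| = |u + 7|·|4u - 34|.
Assume first that |u + 7| < 1, so |u| < 8. Then |4u - 34| ≤ 4·8 + 34 = 66.
Hence |(4u^2 - 6u - 2) − 236| ≤ 66|u + 7| < eps provided |u + 7| < eps/66.
Choosing delta = min(1, eps/66) ensures both conditions, hence |(4u^2 - 6u - 2) − 236| < eps.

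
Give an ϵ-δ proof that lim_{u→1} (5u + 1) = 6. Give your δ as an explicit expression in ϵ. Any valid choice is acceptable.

δ = ϵ/5

Let ϵ > 0 be given. We need δ > 0 so that 0 < |u − 1| < δ implies |(5u + 1) − 6| < ϵ.
|(5u + 1) − 6| = |5u - 5| = 5|u − 1|.
Thus it suffices that |u − 1| < ϵ/5.
Choosing δ = ϵ/5 gives |(5u + 1) − 6| = 5|u − 1| < ϵ whenever |u − 1| < δ.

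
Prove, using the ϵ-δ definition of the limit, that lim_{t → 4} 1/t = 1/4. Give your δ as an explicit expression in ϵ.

Let ϵ > 0 be given. We seek δ > 0 such that 0 < |t − 4| < δ implies |1/t − (1/4)| < ϵ.
|1/t − (1/4)| = |4 − t|/(4·|t|) = |t − 4|/(4|t|).
Require δ ≤ 2 so that |t| > 4 − 2 = 2, hence 4|t| > 8.
Then |1/t − (1/4)| < |t − 4|/8, which is < ϵ when |t − 4| < 8ϵ.
Take δ = min(2, 8ϵ). Then 0 < |t − 4| < δ gives both |t − 4| < 2 and |t − 4| < 8ϵ, so |1/t − (1/4)| < ϵ.

δ = min(2, 8ϵ)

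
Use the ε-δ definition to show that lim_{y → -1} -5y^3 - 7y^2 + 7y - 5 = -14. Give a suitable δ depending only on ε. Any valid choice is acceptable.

Let ε > 0 be given. We want δ > 0 such that 0 < |y + 1| < δ implies |(-5y^3 - 7y^2 + 7y - 5) + 14| < ε.
(-5y^3 - 7y^2 + 7y - 5) + 14 = -5y^3 - 7y^2 + 7y + 9 = (y + 1)(-5y^2 - 2y + 9).
So |(-5y^3 - 7y^2 + 7y - 5) + 14| = |y + 1|·|-5y^2 - 2y + 9|.
Assume first that |y + 1| < 1, so |y| < 2. Then |-5y^2 - 2y + 9| ≤ 5·2^2 + 2·2 + 9 = 33.
Hence |(-5y^3 - 7y^2 + 7y - 5) + 14| ≤ 33|y + 1| < ε provided |y + 1| < ε/33.
Take δ = min(1, ε/33). Then 0 < |y + 1| < δ gives both |y + 1| < 1 and |y + 1| < ε/33, so |(-5y^3 - 7y^2 + 7y - 5) + 14| < ε.

δ = min(1, ε/33)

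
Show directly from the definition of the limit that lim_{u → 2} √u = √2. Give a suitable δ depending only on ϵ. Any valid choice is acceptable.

Let ϵ > 0 be given. We want δ > 0 such that 0 < |u − 2| < δ implies |√u − √2| < ϵ.
Rationalise: √u − √2 = (u − 2)/(√u + √2), so |√u − √2| = |u − 2|/(√u + √2).
Restrict δ ≤ 2 so that |u − 2| < 2 forces u > 0, and then √u + √2 > √2.
Hence |√u − √2| < |u − 2|/√2, which is < ϵ once |u − 2| < √2·ϵ.
Take δ = min(2, √2·ϵ). If 0 < |u − 2| < δ then u > 0 and |√u − √2| < |u − 2|/√2 < ϵ.

δ = min(2, √2·ϵ)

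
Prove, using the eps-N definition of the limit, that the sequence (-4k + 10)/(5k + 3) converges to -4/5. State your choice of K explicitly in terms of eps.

Let eps > 0. For k ≥ 1, |(-4k + 10)/(5k + 3) + 4/5| = |62|/(5(5k + 3)) = 62/(5(5k + 3)).
Since 5k + 3 ≥ 5k for k ≥ 1, this is ≤ 62/(5·5k) = (62/25)/k.
So |(-4k + 10)/(5k + 3) + 4/5| < eps whenever k > (62/25)/eps.
Take K = (62/25)/eps. If k > K then |(-4k + 10)/(5k + 3) + 4/5| ≤ (62/25)/k < eps.

K = (62/25)/eps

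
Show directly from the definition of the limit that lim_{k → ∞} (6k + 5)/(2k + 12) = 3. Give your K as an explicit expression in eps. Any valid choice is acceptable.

K = (31/2)/eps

Suppose eps > 0. For k ≥ 1, |(6k + 5)/(2k + 12) − 3| = |-62|/(2(2k + 12)) = 62/(2(2k + 12)).
Since 2k + 12 ≥ 2k for k ≥ 1, this is ≤ 62/(2·2k) = (31/2)/k.
So |(6k + 5)/(2k + 12) − 3| < eps whenever k > (31/2)/eps.
Take K = (31/2)/eps. If k > K then |(6k + 5)/(2k + 12) − 3| ≤ (31/2)/k < eps.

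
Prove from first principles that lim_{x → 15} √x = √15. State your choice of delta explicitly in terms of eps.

delta = min(15, √15·eps)

Fix eps > 0. We want delta > 0 such that 0 < |x − 15| < delta implies |√x − √15| < eps.
Rationalise: √x − √15 = (x − 15)/(√x + √15), so |√x − √15| = |x − 15|/(√x + √15).
Restrict delta ≤ 15 so that |x − 15| < 15 forces x > 0, and then √x + √15 > √15.
Hence |√x − √15| < |x − 15|/√15, which is < eps once |x − 15| < √15·eps.
Take delta = min(15, √15·eps). If 0 < |x − 15| < delta then x > 0 and |√x − √15| < |x − 15|/√15 < eps.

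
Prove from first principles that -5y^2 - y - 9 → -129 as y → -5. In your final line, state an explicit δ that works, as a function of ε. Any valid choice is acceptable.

Fix ε > 0. We want δ > 0 such that 0 < |y + 5| < δ implies |(-5y^2 - y - 9) + 129| < ε.
(-5y^2 - y - 9) + 129 = -5y^2 - y + 120 = (y + 5)(-5y + 24).
So |(-5y^2 - y - 9) + 129| = |y + 5|·|-5y + 24|.
Assume first that |y + 5| < 1, so |y| < 6. Then |-5y + 24| ≤ 5·6 + 24 = 54.
Hence |(-5y^2 - y - 9) + 129| ≤ 54|y + 5| < ε provided |y + 5| < ε/54.
Choosing δ = min(1, ε/54) ensures both conditions, hence |(-5y^2 - y - 9) + 129| < ε.

δ = min(1, ε/54)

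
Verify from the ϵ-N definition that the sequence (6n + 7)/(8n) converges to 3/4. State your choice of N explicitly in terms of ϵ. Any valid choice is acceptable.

Suppose ϵ > 0. For n ≥ 1, |(6n + 7)/(8n) − (3/4)| = |56|/(8(8n)) = 56/(8(8n)).
Since 8n ≥ 8n for n ≥ 1, this is ≤ 56/(8·8n) = (7/8)/n.
So |(6n + 7)/(8n) − (3/4)| < ϵ whenever n > (7/8)/ϵ.
Take N = (7/8)/ϵ. If n > N then |(6n + 7)/(8n) − (3/4)| ≤ (7/8)/n < ϵ.

N = (7/8)/ϵ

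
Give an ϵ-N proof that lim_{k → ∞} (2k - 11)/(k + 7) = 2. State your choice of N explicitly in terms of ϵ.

N = 25/ϵ

Let ϵ > 0 be given. For k ≥ 1, |(2k - 11)/(k + 7) − 2| = |-25|/((k + 7)) = 25/((k + 7)).
Since k + 7 ≥ k for k ≥ 1, this is ≤ 25/(k) = 25/k.
So |(2k - 11)/(k + 7) − 2| < ϵ whenever k > 25/ϵ.
Take N = 25/ϵ. If k > N then |(2k - 11)/(k + 7) − 2| ≤ 25/k < ϵ.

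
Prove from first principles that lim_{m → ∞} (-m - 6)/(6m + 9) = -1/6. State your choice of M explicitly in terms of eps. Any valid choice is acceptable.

Let eps > 0 be given. For m ≥ 1, |(-m - 6)/(6m + 9) + 1/6| = |-27|/(6(6m + 9)) = 27/(6(6m + 9)).
Since 6m + 9 ≥ 6m for m ≥ 1, this is ≤ 27/(6·6m) = (3/4)/m.
So |(-m - 6)/(6m + 9) + 1/6| < eps whenever m > (3/4)/eps.
Take M = (3/4)/eps. If m > M then |(-m - 6)/(6m + 9) + 1/6| ≤ (3/4)/m < eps.

M = (3/4)/eps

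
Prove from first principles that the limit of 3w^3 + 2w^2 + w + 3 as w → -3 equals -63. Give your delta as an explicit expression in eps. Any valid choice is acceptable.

delta = min(1, eps/98)

Fix eps > 0. We want delta > 0 such that 0 < |w + 3| < delta implies |(3w^3 + 2w^2 + w + 3) + 63| < eps.
(3w^3 + 2w^2 + w + 3) + 63 = 3w^3 + 2w^2 + w + 66 = (w + 3)(3w^2 - 7w + 22).
So |(3w^3 + 2w^2 + w + 3) + 63| = |w + 3|·|3w^2 - 7w + 22|.
Assume first that |w + 3| < 1, so |w| < 4. Then |3w^2 - 7w + 22| ≤ 3·4^2 + 7·4 + 22 = 98.
Hence |(3w^3 + 2w^2 + w + 3) + 63| ≤ 98|w + 3| < eps provided |w + 3| < eps/98.
Choosing delta = min(1, eps/98) ensures both conditions, hence |(3w^3 + 2w^2 + w + 3) + 63| < eps.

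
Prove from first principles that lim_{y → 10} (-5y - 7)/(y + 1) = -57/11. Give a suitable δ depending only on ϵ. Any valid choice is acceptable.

δ = min(11/2, (121/4)ϵ)

Let ϵ > 0 be given. We want δ > 0 with 0 < |y − 10| < δ ⇒ |(-5y - 7)/(y + 1) + 57/11| < ϵ.
Combining over a common denominator, (-5y - 7)/(y + 1) + 57/11 = [(-5y - 7)·11 − (-57)·(y + 1)] / [11·(y + 1)] = 2(y − 10) / (11(y + 1)).
So |(-5y - 7)/(y + 1) + 57/11| = 2|y − 10| / (11·|y + 1|).
Require δ ≤ 11/2, so |y + 1| ≥ |11| − |y − 10| > 11 − 11/2 = 11/2.
Hence |(-5y - 7)/(y + 1) + 57/11| < 2|y − 10|/(11·(11/2)) = (4/121)|y − 10|, which is < ϵ once |y − 10| < (121/4)ϵ.
Take δ = min(11/2, (121/4)ϵ). Then 0 < |y − 10| < δ forces both bounds, so |(-5y - 7)/(y + 1) + 57/11| < ϵ.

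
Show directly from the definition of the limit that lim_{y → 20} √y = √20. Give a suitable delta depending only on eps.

Let eps > 0 be given. We want delta > 0 such that 0 < |y − 20| < delta implies |√y − √20| < eps.
Multiplying by the conjugate, |√y − √20| = |y − 20|/(√y + √20).
Restrict delta ≤ 20 so that |y − 20| < 20 forces y > 0, and then √y + √20 > √20.
Hence |√y − √20| < |y − 20|/√20, which is < eps once |y − 20| < √20·eps.
Take delta = min(20, √20·eps). If 0 < |y − 20| < delta then y > 0 and |√y − √20| < |y − 20|/√20 < eps.

delta = min(20, √20·eps)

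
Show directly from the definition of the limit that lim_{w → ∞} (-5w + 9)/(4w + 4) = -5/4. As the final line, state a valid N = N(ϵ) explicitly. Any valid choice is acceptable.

Let ϵ > 0 be given. We seek N > 0 such that w > N implies |(-5w + 9)/(4w + 4) + 5/4| < ϵ.
(-5w + 9)/(4w + 4) + 5/4 = (4(-5w + 9) − (-5)(4w + 4)) / (4(4w + 4)) = 56/(4(4w + 4)).
For w > 0 we have 4w + 4 > 4w, so |(-5w + 9)/(4w + 4) + 5/4| = 56/(4(4w + 4)) < 56/(4·4w) = (7/2)/w.
Thus |(-5w + 9)/(4w + 4) + 5/4| < ϵ whenever w > (7/2)/ϵ.
Take N = (7/2)/ϵ. If w > N then |(-5w + 9)/(4w + 4) + 5/4| < (7/2)/w < ϵ.

N = (7/2)/ϵ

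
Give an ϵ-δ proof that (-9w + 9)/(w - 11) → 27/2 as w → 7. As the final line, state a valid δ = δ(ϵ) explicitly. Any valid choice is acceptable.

Fix ϵ > 0. We want δ > 0 with 0 < |w − 7| < δ ⇒ |(-9w + 9)/(w - 11) − (27/2)| < ϵ.
Combining over a common denominator, (-9w + 9)/(w - 11) − (27/2) = [(-9w + 9)·(-4) − (-54)·(w - 11)] / [(-4)·(w - 11)] = 90(w − 7) / ((-4)(w - 11)).
So |(-9w + 9)/(w - 11) − (27/2)| = 90|w − 7| / (4·|w − 11|).
Restrict δ ≤ 2. Then |w − 7| < 2 gives |w − 11| = |(w − 7) + (-4)| ≥ 4 − 2 = 2.
Hence |(-9w + 9)/(w - 11) − (27/2)| < 90|w − 7|/(4·2) = (45/4)|w − 7|, which is < ϵ once |w − 7| < (4/45)ϵ.
Take δ = min(2, (4/45)ϵ). Then 0 < |w − 7| < δ forces both bounds, so |(-9w + 9)/(w - 11) − (27/2)| < ϵ.

δ = min(2, (4/45)ϵ)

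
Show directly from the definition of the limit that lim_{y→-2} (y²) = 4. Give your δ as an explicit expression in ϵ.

Fix ϵ > 0. We seek δ > 0 with 0 < |y + 2| < δ ⇒ |y² − 4| < ϵ.
Factor: y² − 4 = (y + 2)(y - 2), so |y² − 4| = |y + 2|·|y - 2|.
Restrict δ ≤ 1. Then |y + 2| < 1 gives |y| < 3, so by the triangle inequality |y - 2| ≤ 3 + 2 = 5.
Hence |y² − 4| ≤ 5|y + 2|, which is < ϵ once |y + 2| < ϵ/5.
Take δ = min(1, ϵ/5). If 0 < |y + 2| < δ then both bounds hold and |y² − 4| ≤ 5|y + 2| < 5·(ϵ/5) = ϵ.

δ = min(1, ϵ/5)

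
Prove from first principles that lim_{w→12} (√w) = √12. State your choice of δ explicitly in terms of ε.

δ = min(12, √12·ε)

Suppose ε > 0. We want δ > 0 such that 0 < |w − 12| < δ implies |√w − √12| < ε.
Multiplying by the conjugate, |√w − √12| = |w − 12|/(√w + √12).
Restrict δ ≤ 12 so that |w − 12| < 12 forces w > 0, and then √w + √12 > √12.
Hence |√w − √12| < |w − 12|/√12, which is < ε once |w − 12| < √12·ε.
Take δ = min(12, √12·ε). If 0 < |w − 12| < δ then w > 0 and |√w − √12| < |w − 12|/√12 < ε.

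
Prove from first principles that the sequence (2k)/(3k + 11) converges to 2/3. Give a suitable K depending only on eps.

K = (22/9)/eps

Let eps > 0 be given. For k ≥ 1, |(2k)/(3k + 11) − (2/3)| = |-22|/(3(3k + 11)) = 22/(3(3k + 11)).
Since 3k + 11 ≥ 3k for k ≥ 1, this is ≤ 22/(3·3k) = (22/9)/k.
So |(2k)/(3k + 11) − (2/3)| < eps whenever k > (22/9)/eps.
Take K = (22/9)/eps. If k > K then |(2k)/(3k + 11) − (2/3)| ≤ (22/9)/k < eps.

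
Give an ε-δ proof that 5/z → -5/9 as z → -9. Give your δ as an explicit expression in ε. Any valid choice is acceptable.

δ = min(9/2, (81/10)ε)

Suppose ε > 0. We seek δ > 0 such that 0 < |z + 9| < δ implies |5/z + 5/9| < ε.
|5/z + 5/9| = 5·|-9 − z|/(9·|z|) = 5|z + 9|/(9|z|).
Require δ ≤ 9/2 so that |z| > 9 − 9/2 = 9/2, hence 9|z| > 81/2.
Then |5/z + 5/9| < 5|z + 9|/(81/2), which is < ε when |z + 9| < (81/10)ε.
Take δ = min(9/2, (81/10)ε). Then 0 < |z + 9| < δ gives both |z + 9| < 9/2 and |z + 9| < (81/10)ε, so |5/z + 5/9| < ε.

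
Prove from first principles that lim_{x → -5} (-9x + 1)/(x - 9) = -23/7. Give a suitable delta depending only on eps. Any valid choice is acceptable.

Let eps > 0. We want delta > 0 with 0 < |x + 5| < delta ⇒ |(-9x + 1)/(x - 9) + 23/7| < eps.
Combining over a common denominator, (-9x + 1)/(x - 9) + 23/7 = [(-9x + 1)·(-14) − 46·(x - 9)] / [(-14)·(x - 9)] = 80(x + 5) / ((-14)(x - 9)).
So |(-9x + 1)/(x - 9) + 23/7| = 80|x + 5| / (14·|x − 9|).
Require delta ≤ 7, so |x − 9| ≥ |-14| − |x + 5| > 14 − 7 = 7.
Hence |(-9x + 1)/(x - 9) + 23/7| < 80|x + 5|/(14·7) = (40/49)|x + 5|, which is < eps once |x + 5| < (49/40)eps.
Take delta = min(7, (49/40)eps). Then 0 < |x + 5| < delta forces both bounds, so |(-9x + 1)/(x - 9) + 23/7| < eps.

delta = min(7, (49/40)eps)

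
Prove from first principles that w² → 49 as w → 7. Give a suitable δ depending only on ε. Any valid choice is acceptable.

δ = min(2, ε/16)

Suppose ε > 0. We seek δ > 0 with 0 < |w − 7| < δ ⇒ |w² − 49| < ε.
Factor: w² − 49 = (w − 7)(w + 7), so |w² − 49| = |w − 7|·|w + 7|.
Impose δ ≤ 2 so that |w| < 9; then |w + 7| ≤ 16.
Hence |w² − 49| ≤ 16|w − 7|, which is < ε once |w − 7| < ε/16.
Take δ = min(2, ε/16). If 0 < |w − 7| < δ then both bounds hold and |w² − 49| ≤ 16|w − 7| < 16·(ε/16) = ε.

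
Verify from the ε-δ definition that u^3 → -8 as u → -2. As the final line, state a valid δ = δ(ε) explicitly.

Suppose ε > 0. We seek δ > 0 with 0 < |u + 2| < δ ⇒ |u^3 + 8| < ε.
Factor: u^3 + 8 = (u + 2)(u^2 - 2u + 4), so |u^3 + 8| = |u + 2|·|u^2 - 2u + 4|.
Restrict δ ≤ 1. Then |u + 2| < 1 gives |u| < 3, so by the triangle inequality |u^2 - 2u + 4| ≤ 3^2 + 2·3 + 4 = 19.
Hence |u^3 + 8| ≤ 19|u + 2|, which is < ε once |u + 2| < ε/19.
Take δ = min(1, ε/19). If 0 < |u + 2| < δ then both bounds hold and |u^3 + 8| ≤ 19|u + 2| < 19·(ε/19) = ε.

δ = min(1, ε/19)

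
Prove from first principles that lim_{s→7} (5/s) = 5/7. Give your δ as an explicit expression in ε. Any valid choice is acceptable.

Let ε > 0 be given. We seek δ > 0 such that 0 < |s − 7| < δ implies |5/s − (5/7)| < ε.
|5/s − (5/7)| = 5·|7 − s|/(7·|s|) = 5|s − 7|/(7|s|).
Restrict δ ≤ 7/2. Then |s − 7| < 7/2 gives |s| > 7/2, so 7|s| > 49/2.
Then |5/s − (5/7)| < 5|s − 7|/(49/2), which is < ε when |s − 7| < (49/10)ε.
Take δ = min(7/2, (49/10)ε). Then 0 < |s − 7| < δ gives both |s − 7| < 7/2 and |s − 7| < (49/10)ε, so |5/s − (5/7)| < ε.

δ = min(7/2, (49/10)ε)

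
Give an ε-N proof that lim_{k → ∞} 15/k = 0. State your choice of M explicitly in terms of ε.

M = 15/ε

Let ε > 0. For k ≥ 1, |15/k − 0| = 15/(k) ≤ 15/k.
We need 15/k < ε, i.e. k > 15/ε.
Take M = 15/ε. If k > M then |15/k| ≤ 15/k < ε.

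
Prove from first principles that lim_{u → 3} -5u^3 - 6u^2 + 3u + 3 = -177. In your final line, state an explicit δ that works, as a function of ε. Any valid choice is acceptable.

δ = min(1, ε/224)

Fix ε > 0. We want δ > 0 such that 0 < |u − 3| < δ implies |(-5u^3 - 6u^2 + 3u + 3) + 177| < ε.
(-5u^3 - 6u^2 + 3u + 3) + 177 = -5u^3 - 6u^2 + 3u + 180 = (u − 3)(-5u^2 - 21u - 60).
So |(-5u^3 - 6u^2 + 3u + 3) + 177| = |u − 3|·|-5u^2 - 21u - 60|.
Assume first that |u − 3| < 1, so |u| < 4. Then |-5u^2 - 21u - 60| ≤ 5·4^2 + 21·4 + 60 = 224.
Hence |(-5u^3 - 6u^2 + 3u + 3) + 177| ≤ 224|u − 3| < ε provided |u − 3| < ε/224.
Take δ = min(1, ε/224). Then 0 < |u − 3| < δ gives both |u − 3| < 1 and |u − 3| < ε/224, so |(-5u^3 - 6u^2 + 3u + 3) + 177| < ε.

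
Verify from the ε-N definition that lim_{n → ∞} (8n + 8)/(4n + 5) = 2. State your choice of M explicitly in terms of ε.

M = (1/2)/ε

Let ε > 0 be given. For n ≥ 1, |(8n + 8)/(4n + 5) − 2| = |-8|/(4(4n + 5)) = 8/(4(4n + 5)).
Since 4n + 5 ≥ 4n for n ≥ 1, this is ≤ 8/(4·4n) = (1/2)/n.
So |(8n + 8)/(4n + 5) − 2| < ε whenever n > (1/2)/ε.
Take M = (1/2)/ε. If n > M then |(8n + 8)/(4n + 5) − 2| ≤ (1/2)/n < ε.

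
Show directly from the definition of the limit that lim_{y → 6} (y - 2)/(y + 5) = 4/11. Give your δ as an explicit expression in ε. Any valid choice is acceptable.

Suppose ε > 0. We want δ > 0 with 0 < |y − 6| < δ ⇒ |(y - 2)/(y + 5) − (4/11)| < ε.
Combining over a common denominator, (y - 2)/(y + 5) − (4/11) = [(y - 2)·11 − 4·(y + 5)] / [11·(y + 5)] = 7(y − 6) / (11(y + 5)).
So |(y - 2)/(y + 5) − (4/11)| = 7|y − 6| / (11·|y + 5|).
Require δ ≤ 11/2, so |y + 5| ≥ |11| − |y − 6| > 11 − 11/2 = 11/2.
Hence |(y - 2)/(y + 5) − (4/11)| < 7|y − 6|/(11·(11/2)) = (14/121)|y − 6|, which is < ε once |y − 6| < (121/14)ε.
Take δ = min(11/2, (121/14)ε). Then 0 < |y − 6| < δ forces both bounds, so |(y - 2)/(y + 5) − (4/11)| < ε.

δ = min(11/2, (121/14)ε)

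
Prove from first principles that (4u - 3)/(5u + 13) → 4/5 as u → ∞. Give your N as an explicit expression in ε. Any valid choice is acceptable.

N = (67/25)/ε

Let ε > 0 be given. We seek N > 0 such that u > N implies |(4u - 3)/(5u + 13) − (4/5)| < ε.
(4u - 3)/(5u + 13) − (4/5) = (5(4u - 3) − 4(5u + 13)) / (5(5u + 13)) = -67/(5(5u + 13)).
For u > 0 we have 5u + 13 > 5u, so |(4u - 3)/(5u + 13) − (4/5)| = 67/(5(5u + 13)) < 67/(5·5u) = (67/25)/u.
Thus |(4u - 3)/(5u + 13) − (4/5)| < ε whenever u > (67/25)/ε.
Take N = (67/25)/ε. If u > N then |(4u - 3)/(5u + 13) − (4/5)| < (67/25)/u < ε.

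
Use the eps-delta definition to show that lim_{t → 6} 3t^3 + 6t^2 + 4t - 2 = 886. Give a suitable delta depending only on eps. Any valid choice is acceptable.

delta = min(1, eps/463)

Let eps > 0 be given. We want delta > 0 such that 0 < |t − 6| < delta implies |(3t^3 + 6t^2 + 4t - 2) − 886| < eps.
(3t^3 + 6t^2 + 4t - 2) − 886 = 3t^3 + 6t^2 + 4t - 888 = (t − 6)(3t^2 + 24t + 148).
So |(3t^3 + 6t^2 + 4t - 2) − 886| = |t − 6|·|3t^2 + 24t + 148|.
Assume first that |t − 6| < 1, so |t| < 7. Then |3t^2 + 24t + 148| ≤ 3·7^2 + 24·7 + 148 = 463.
Hence |(3t^3 + 6t^2 + 4t - 2) − 886| ≤ 463|t − 6| < eps provided |t − 6| < eps/463.
Choosing delta = min(1, eps/463) ensures both conditions, hence |(3t^3 + 6t^2 + 4t - 2) − 886| < eps.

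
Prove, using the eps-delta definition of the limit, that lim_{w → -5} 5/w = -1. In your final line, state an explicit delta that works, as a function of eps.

delta = min(5/2, (5/2)eps)

Fix eps > 0. We seek delta > 0 such that 0 < |w + 5| < delta implies |5/w + 1| < eps.
|5/w + 1| = 5·|-5 − w|/(5·|w|) = 5|w + 5|/(5|w|).
Require delta ≤ 5/2 so that |w| > 5 − 5/2 = 5/2, hence 5|w| > 25/2.
Then |5/w + 1| < 5|w + 5|/(25/2), which is < eps when |w + 5| < (5/2)eps.
Take delta = min(5/2, (5/2)eps). Then 0 < |w + 5| < delta gives both |w + 5| < 5/2 and |w + 5| < (5/2)eps, so |5/w + 1| < eps.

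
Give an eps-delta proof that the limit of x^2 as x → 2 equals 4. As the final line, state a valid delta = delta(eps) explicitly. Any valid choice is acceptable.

Fix eps > 0. We seek delta > 0 with 0 < |x − 2| < delta ⇒ |x^2 − 4| < eps.
Factor: x^2 − 4 = (x − 2)(x + 2), so |x^2 − 4| = |x − 2|·|x + 2|.
Impose delta ≤ 1 so that |x| < 3; then |x + 2| ≤ 5.
Hence |x^2 − 4| ≤ 5|x − 2|, which is < eps once |x − 2| < eps/5.
Take delta = min(1, eps/5). If 0 < |x − 2| < delta then both bounds hold and |x^2 − 4| ≤ 5|x − 2| < 5·(eps/5) = eps.

delta = min(1, eps/5)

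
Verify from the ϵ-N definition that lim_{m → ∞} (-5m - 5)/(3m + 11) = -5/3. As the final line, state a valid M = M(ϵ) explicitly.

M = (40/9)/ϵ

Suppose ϵ > 0. For m ≥ 1, |(-5m - 5)/(3m + 11) + 5/3| = |40|/(3(3m + 11)) = 40/(3(3m + 11)).
Since 3m + 11 ≥ 3m for m ≥ 1, this is ≤ 40/(3·3m) = (40/9)/m.
So |(-5m - 5)/(3m + 11) + 5/3| < ϵ whenever m > (40/9)/ϵ.
Take M = (40/9)/ϵ. If m > M then |(-5m - 5)/(3m + 11) + 5/3| ≤ (40/9)/m < ϵ.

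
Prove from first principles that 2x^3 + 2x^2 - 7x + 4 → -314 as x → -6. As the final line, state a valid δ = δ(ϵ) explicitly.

δ = min(1, ϵ/221)

Let ϵ > 0. We want δ > 0 such that 0 < |x + 6| < δ implies |(2x^3 + 2x^2 - 7x + 4) + 314| < ϵ.
(2x^3 + 2x^2 - 7x + 4) + 314 = 2x^3 + 2x^2 - 7x + 318 = (x + 6)(2x^2 - 10x + 53).
So |(2x^3 + 2x^2 - 7x + 4) + 314| = |x + 6|·|2x^2 - 10x + 53|.
Assume first that |x + 6| < 1, so |x| < 7. Then |2x^2 - 10x + 53| ≤ 2·7^2 + 10·7 + 53 = 221.
Hence |(2x^3 + 2x^2 - 7x + 4) + 314| ≤ 221|x + 6| < ϵ provided |x + 6| < ϵ/221.
Choosing δ = min(1, ϵ/221) ensures both conditions, hence |(2x^3 + 2x^2 - 7x + 4) + 314| < ϵ.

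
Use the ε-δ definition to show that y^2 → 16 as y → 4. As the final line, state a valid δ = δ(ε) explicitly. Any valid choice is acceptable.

Let ε > 0 be given. We seek δ > 0 with 0 < |y − 4| < δ ⇒ |y^2 − 16| < ε.
Factor: y^2 − 16 = (y − 4)(y + 4), so |y^2 − 16| = |y − 4|·|y + 4|.
Impose δ ≤ 1 so that |y| < 5; then |y + 4| ≤ 9.
Hence |y^2 − 16| ≤ 9|y − 4|, which is < ε once |y − 4| < ε/9.
Take δ = min(1, ε/9). If 0 < |y − 4| < δ then both bounds hold and |y^2 − 16| ≤ 9|y − 4| < 9·(ε/9) = ε.

δ = min(1, ε/9)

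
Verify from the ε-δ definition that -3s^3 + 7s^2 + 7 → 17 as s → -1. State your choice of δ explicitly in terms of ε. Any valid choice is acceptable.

δ = min(1, ε/42)

Fix ε > 0. We want δ > 0 such that 0 < |s + 1| < δ implies |(-3s^3 + 7s^2 + 7) − 17| < ε.
(-3s^3 + 7s^2 + 7) − 17 = -3s^3 + 7s^2 - 10 = (s + 1)(-3s^2 + 10s - 10).
So |(-3s^3 + 7s^2 + 7) − 17| = |s + 1|·|-3s^2 + 10s - 10|.
Assume first that |s + 1| < 1, so |s| < 2. Then |-3s^2 + 10s - 10| ≤ 3·2^2 + 10·2 + 10 = 42.
Hence |(-3s^3 + 7s^2 + 7) − 17| ≤ 42|s + 1| < ε provided |s + 1| < ε/42.
Choosing δ = min(1, ε/42) ensures both conditions, hence |(-3s^3 + 7s^2 + 7) − 17| < ε.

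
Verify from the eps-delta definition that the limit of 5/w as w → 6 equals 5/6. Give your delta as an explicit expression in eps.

Suppose eps > 0. We seek delta > 0 such that 0 < |w − 6| < delta implies |5/w − (5/6)| < eps.
|5/w − (5/6)| = 5·|6 − w|/(6·|w|) = 5|w − 6|/(6|w|).
Require delta ≤ 3 so that |w| > 6 − 3 = 3, hence 6|w| > 18.
Then |5/w − (5/6)| < 5|w − 6|/18, which is < eps when |w − 6| < (18/5)eps.
Take delta = min(3, (18/5)eps). Then 0 < |w − 6| < delta gives both |w − 6| < 3 and |w − 6| < (18/5)eps, so |5/w − (5/6)| < eps.

delta = min(3, (18/5)eps)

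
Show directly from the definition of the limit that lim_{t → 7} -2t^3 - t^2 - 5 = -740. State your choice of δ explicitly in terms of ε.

δ = min(2, ε/402)

Let ε > 0 be given. We want δ > 0 such that 0 < |t − 7| < δ implies |(-2t^3 - t^2 - 5) + 740| < ε.
(-2t^3 - t^2 - 5) + 740 = -2t^3 - t^2 + 735 = (t − 7)(-2t^2 - 15t - 105).
So |(-2t^3 - t^2 - 5) + 740| = |t − 7|·|-2t^2 - 15t - 105|.
Require δ ≤ 2. Then |t − 7| < 2 gives |t| < 9, and by the triangle inequality |-2t^2 - 15t - 105| ≤ 2·9^2 + 15·9 + 105 = 402.
Hence |(-2t^3 - t^2 - 5) + 740| ≤ 402|t − 7| < ε provided |t − 7| < ε/402.
Choosing δ = min(2, ε/402) ensures both conditions, hence |(-2t^3 - t^2 - 5) + 740| < ε.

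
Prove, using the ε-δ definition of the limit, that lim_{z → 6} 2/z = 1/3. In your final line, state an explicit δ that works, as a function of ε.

Suppose ε > 0. We seek δ > 0 such that 0 < |z − 6| < δ implies |2/z − (1/3)| < ε.
|2/z − (1/3)| = 2·|6 − z|/(6·|z|) = 2|z − 6|/(6|z|).
Restrict δ ≤ 3. Then |z − 6| < 3 gives |z| > 3, so 6|z| > 18.
Then |2/z − (1/3)| < 2|z − 6|/18, which is < ε when |z − 6| < 9ε.
Take δ = min(3, 9ε). Then 0 < |z − 6| < δ gives both |z − 6| < 3 and |z − 6| < 9ε, so |2/z − (1/3)| < ε.

δ = min(3, 9ε)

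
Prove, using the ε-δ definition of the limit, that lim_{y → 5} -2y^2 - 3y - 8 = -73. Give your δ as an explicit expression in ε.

Let ε > 0 be given. We want δ > 0 such that 0 < |y − 5| < δ implies |(-2y^2 - 3y - 8) + 73| < ε.
(-2y^2 - 3y - 8) + 73 = -2y^2 - 3y + 65 = (y − 5)(-2y - 13).
So |(-2y^2 - 3y - 8) + 73| = |y − 5|·|-2y - 13|.
Assume first that |y − 5| < 1, so |y| < 6. Then |-2y - 13| ≤ 2·6 + 13 = 25.
Hence |(-2y^2 - 3y - 8) + 73| ≤ 25|y − 5| < ε provided |y − 5| < ε/25.
Choosing δ = min(1, ε/25) ensures both conditions, hence |(-2y^2 - 3y - 8) + 73| < ε.

δ = min(1, ε/25)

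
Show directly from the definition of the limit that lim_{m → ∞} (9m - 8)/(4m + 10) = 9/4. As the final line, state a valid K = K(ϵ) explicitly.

K = (61/8)/ϵ

Fix ϵ > 0. For m ≥ 1, |(9m - 8)/(4m + 10) − (9/4)| = |-122|/(4(4m + 10)) = 122/(4(4m + 10)).
Since 4m + 10 ≥ 4m for m ≥ 1, this is ≤ 122/(4·4m) = (61/8)/m.
So |(9m - 8)/(4m + 10) − (9/4)| < ϵ whenever m > (61/8)/ϵ.
Take K = (61/8)/ϵ. If m > K then |(9m - 8)/(4m + 10) − (9/4)| ≤ (61/8)/m < ϵ.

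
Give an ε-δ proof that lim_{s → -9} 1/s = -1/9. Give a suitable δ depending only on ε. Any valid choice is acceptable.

Let ε > 0. We seek δ > 0 such that 0 < |s + 9| < δ implies |1/s + 1/9| < ε.
|1/s + 1/9| = |-9 − s|/(9·|s|) = |s + 9|/(9|s|).
Require δ ≤ 9/2 so that |s| > 9 − 9/2 = 9/2, hence 9|s| > 81/2.
Then |1/s + 1/9| < |s + 9|/(81/2), which is < ε when |s + 9| < (81/2)ε.
Take δ = min(9/2, (81/2)ε). Then 0 < |s + 9| < δ gives both |s + 9| < 9/2 and |s + 9| < (81/2)ε, so |1/s + 1/9| < ε.

δ = min(9/2, (81/2)ε)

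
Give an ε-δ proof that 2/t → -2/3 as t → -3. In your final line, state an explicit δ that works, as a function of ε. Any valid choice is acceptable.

δ = min(3/2, (9/4)ε)

Suppose ε > 0. We seek δ > 0 such that 0 < |t + 3| < δ implies |2/t + 2/3| < ε.
|2/t + 2/3| = 2·|-3 − t|/(3·|t|) = 2|t + 3|/(3|t|).
Require δ ≤ 3/2 so that |t| > 3 − 3/2 = 3/2, hence 3|t| > 9/2.
Then |2/t + 2/3| < 2|t + 3|/(9/2), which is < ε when |t + 3| < (9/4)ε.
Take δ = min(3/2, (9/4)ε). Then 0 < |t + 3| < δ gives both |t + 3| < 3/2 and |t + 3| < (9/4)ε, so |2/t + 2/3| < ε.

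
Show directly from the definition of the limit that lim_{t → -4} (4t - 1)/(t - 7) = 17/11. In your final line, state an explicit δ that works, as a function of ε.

Fix ε > 0. We want δ > 0 with 0 < |t + 4| < δ ⇒ |(4t - 1)/(t - 7) − (17/11)| < ε.
Combining over a common denominator, (4t - 1)/(t - 7) − (17/11) = [(4t - 1)·(-11) − (-17)·(t - 7)] / [(-11)·(t - 7)] = -27(t + 4) / ((-11)(t - 7)).
So |(4t - 1)/(t - 7) − (17/11)| = 27|t + 4| / (11·|t − 7|).
Require δ ≤ 11/2, so |t − 7| ≥ |-11| − |t + 4| > 11 − 11/2 = 11/2.
Hence |(4t - 1)/(t - 7) − (17/11)| < 27|t + 4|/(11·(11/2)) = (54/121)|t + 4|, which is < ε once |t + 4| < (121/54)ε.
Take δ = min(11/2, (121/54)ε). Then 0 < |t + 4| < δ forces both bounds, so |(4t - 1)/(t - 7) − (17/11)| < ε.

δ = min(11/2, (121/54)ε)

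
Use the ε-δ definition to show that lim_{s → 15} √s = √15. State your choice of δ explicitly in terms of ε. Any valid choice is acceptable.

Let ε > 0 be given. We want δ > 0 such that 0 < |s − 15| < δ implies |√s − √15| < ε.
Multiplying by the conjugate, |√s − √15| = |s − 15|/(√s + √15).
Restrict δ ≤ 15 so that |s − 15| < 15 forces s > 0, and then √s + √15 > √15.
Hence |√s − √15| < |s − 15|/√15, which is < ε once |s − 15| < √15·ε.
Take δ = min(15, √15·ε). If 0 < |s − 15| < δ then s > 0 and |√s − √15| < |s − 15|/√15 < ε.

δ = min(15, √15·ε)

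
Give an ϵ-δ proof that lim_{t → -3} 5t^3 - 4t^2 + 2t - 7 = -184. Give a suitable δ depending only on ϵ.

Suppose ϵ > 0. We want δ > 0 such that 0 < |t + 3| < δ implies |(5t^3 - 4t^2 + 2t - 7) + 184| < ϵ.
(5t^3 - 4t^2 + 2t - 7) + 184 = 5t^3 - 4t^2 + 2t + 177 = (t + 3)(5t^2 - 19t + 59).
So |(5t^3 - 4t^2 + 2t - 7) + 184| = |t + 3|·|5t^2 - 19t + 59|.
Require δ ≤ 2. Then |t + 3| < 2 gives |t| < 5, and by the triangle inequality |5t^2 - 19t + 59| ≤ 5·5^2 + 19·5 + 59 = 279.
Hence |(5t^3 - 4t^2 + 2t - 7) + 184| ≤ 279|t + 3| < ϵ provided |t + 3| < ϵ/279.
Take δ = min(2, ϵ/279). Then 0 < |t + 3| < δ gives both |t + 3| < 2 and |t + 3| < ϵ/279, so |(5t^3 - 4t^2 + 2t - 7) + 184| < ϵ.

δ = min(2, ϵ/279)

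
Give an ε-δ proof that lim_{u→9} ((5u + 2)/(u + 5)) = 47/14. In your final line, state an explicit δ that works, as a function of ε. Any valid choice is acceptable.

δ = min(7, (98/23)ε)

Suppose ε > 0. We want δ > 0 with 0 < |u − 9| < δ ⇒ |(5u + 2)/(u + 5) − (47/14)| < ε.
Combining over a common denominator, (5u + 2)/(u + 5) − (47/14) = [(5u + 2)·14 − 47·(u + 5)] / [14·(u + 5)] = 23(u − 9) / (14(u + 5)).
So |(5u + 2)/(u + 5) − (47/14)| = 23|u − 9| / (14·|u + 5|).
Require δ ≤ 7, so |u + 5| ≥ |14| − |u − 9| > 14 − 7 = 7.
Hence |(5u + 2)/(u + 5) − (47/14)| < 23|u − 9|/(14·7) = (23/98)|u − 9|, which is < ε once |u − 9| < (98/23)ε.
Take δ = min(7, (98/23)ε). Then 0 < |u − 9| < δ forces both bounds, so |(5u + 2)/(u + 5) − (47/14)| < ε.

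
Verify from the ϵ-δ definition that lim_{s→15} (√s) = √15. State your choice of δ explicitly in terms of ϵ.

Suppose ϵ > 0. We want δ > 0 such that 0 < |s − 15| < δ implies |√s − √15| < ϵ.
Multiplying by the conjugate, |√s − √15| = |s − 15|/(√s + √15).
Restrict δ ≤ 15 so that |s − 15| < 15 forces s > 0, and then √s + √15 > √15.
Hence |√s − √15| < |s − 15|/√15, which is < ϵ once |s − 15| < √15·ϵ.
Take δ = min(15, √15·ϵ). If 0 < |s − 15| < δ then s > 0 and |√s − √15| < |s − 15|/√15 < ϵ.

δ = min(15, √15·ϵ)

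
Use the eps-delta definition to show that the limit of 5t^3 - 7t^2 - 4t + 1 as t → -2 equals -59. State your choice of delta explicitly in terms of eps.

Fix eps > 0. We want delta > 0 such that 0 < |t + 2| < delta implies |(5t^3 - 7t^2 - 4t + 1) + 59| < eps.
(5t^3 - 7t^2 - 4t + 1) + 59 = 5t^3 - 7t^2 - 4t + 60 = (t + 2)(5t^2 - 17t + 30).
So |(5t^3 - 7t^2 - 4t + 1) + 59| = |t + 2|·|5t^2 - 17t + 30|.
Assume first that |t + 2| < 1, so |t| < 3. Then |5t^2 - 17t + 30| ≤ 5·3^2 + 17·3 + 30 = 126.
Hence |(5t^3 - 7t^2 - 4t + 1) + 59| ≤ 126|t + 2| < eps provided |t + 2| < eps/126.
Take delta = min(1, eps/126). Then 0 < |t + 2| < delta gives both |t + 2| < 1 and |t + 2| < eps/126, so |(5t^3 - 7t^2 - 4t + 1) + 59| < eps.

delta = min(1, eps/126)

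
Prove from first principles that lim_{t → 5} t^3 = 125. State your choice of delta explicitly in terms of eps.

delta = min(1, eps/91)

Suppose eps > 0. We seek delta > 0 with 0 < |t − 5| < delta ⇒ |t^3 − 125| < eps.
Factor: t^3 − 125 = (t − 5)(t^2 + 5t + 25), so |t^3 − 125| = |t − 5|·|t^2 + 5t + 25|.
Impose delta ≤ 1 so that |t| < 6; then |t^2 + 5t + 25| ≤ 91.
Hence |t^3 − 125| ≤ 91|t − 5|, which is < eps once |t − 5| < eps/91.
Take delta = min(1, eps/91). If 0 < |t − 5| < delta then both bounds hold and |t^3 − 125| ≤ 91|t − 5| < 91·(eps/91) = eps.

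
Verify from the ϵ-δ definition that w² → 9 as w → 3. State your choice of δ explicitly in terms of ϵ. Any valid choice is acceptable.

Let ϵ > 0 be given. We seek δ > 0 with 0 < |w − 3| < δ ⇒ |w² − 9| < ϵ.
Factor: w² − 9 = (w − 3)(w + 3), so |w² − 9| = |w − 3|·|w + 3|.
Impose δ ≤ 2 so that |w| < 5; then |w + 3| ≤ 8.
Hence |w² − 9| ≤ 8|w − 3|, which is < ϵ once |w − 3| < ϵ/8.
Take δ = min(2, ϵ/8). If 0 < |w − 3| < δ then both bounds hold and |w² − 9| ≤ 8|w − 3| < 8·(ϵ/8) = ϵ.

δ = min(2, ϵ/8)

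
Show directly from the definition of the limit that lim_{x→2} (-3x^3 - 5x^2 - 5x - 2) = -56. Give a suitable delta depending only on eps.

delta = min(2, eps/119)

Suppose eps > 0. We want delta > 0 such that 0 < |x − 2| < delta implies |(-3x^3 - 5x^2 - 5x - 2) + 56| < eps.
(-3x^3 - 5x^2 - 5x - 2) + 56 = -3x^3 - 5x^2 - 5x + 54 = (x − 2)(-3x^2 - 11x - 27).
So |(-3x^3 - 5x^2 - 5x - 2) + 56| = |x − 2|·|-3x^2 - 11x - 27|.
Require delta ≤ 2. Then |x − 2| < 2 gives |x| < 4, and by the triangle inequality |-3x^2 - 11x - 27| ≤ 3·4^2 + 11·4 + 27 = 119.
Hence |(-3x^3 - 5x^2 - 5x - 2) + 56| ≤ 119|x − 2| < eps provided |x − 2| < eps/119.
Choosing delta = min(2, eps/119) ensures both conditions, hence |(-3x^3 - 5x^2 - 5x - 2) + 56| < eps.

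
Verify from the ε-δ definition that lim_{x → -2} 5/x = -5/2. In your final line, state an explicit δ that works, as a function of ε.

δ = min(1, (2/5)ε)

Let ε > 0. We seek δ > 0 such that 0 < |x + 2| < δ implies |5/x + 5/2| < ε.
|5/x + 5/2| = 5·|-2 − x|/(2·|x|) = 5|x + 2|/(2|x|).
Restrict δ ≤ 1. Then |x + 2| < 1 gives |x| > 1, so 2|x| > 2.
Then |5/x + 5/2| < 5|x + 2|/2, which is < ε when |x + 2| < (2/5)ε.
Take δ = min(1, (2/5)ε). Then 0 < |x + 2| < δ gives both |x + 2| < 1 and |x + 2| < (2/5)ε, so |5/x + 5/2| < ε.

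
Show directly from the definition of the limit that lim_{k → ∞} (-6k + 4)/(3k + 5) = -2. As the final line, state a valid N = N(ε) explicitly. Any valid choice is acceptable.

N = (14/3)/ε

Fix ε > 0. For k ≥ 1, |(-6k + 4)/(3k + 5) + 2| = |42|/(3(3k + 5)) = 42/(3(3k + 5)).
Since 3k + 5 ≥ 3k for k ≥ 1, this is ≤ 42/(3·3k) = (14/3)/k.
So |(-6k + 4)/(3k + 5) + 2| < ε whenever k > (14/3)/ε.
Take N = (14/3)/ε. If k > N then |(-6k + 4)/(3k + 5) + 2| ≤ (14/3)/k < ε.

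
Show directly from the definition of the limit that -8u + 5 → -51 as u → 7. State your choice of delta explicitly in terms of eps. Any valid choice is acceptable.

delta = eps/8

Let eps > 0 be given. We need delta > 0 so that 0 < |u − 7| < delta implies |(-8u + 5) + 51| < eps.
|(-8u + 5) + 51| = |-8u + 56| = 8|u − 7|.
Thus it suffices that |u − 7| < eps/8.
Choosing delta = eps/8 gives |(-8u + 5) + 51| = 8|u − 7| < eps whenever |u − 7| < delta.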